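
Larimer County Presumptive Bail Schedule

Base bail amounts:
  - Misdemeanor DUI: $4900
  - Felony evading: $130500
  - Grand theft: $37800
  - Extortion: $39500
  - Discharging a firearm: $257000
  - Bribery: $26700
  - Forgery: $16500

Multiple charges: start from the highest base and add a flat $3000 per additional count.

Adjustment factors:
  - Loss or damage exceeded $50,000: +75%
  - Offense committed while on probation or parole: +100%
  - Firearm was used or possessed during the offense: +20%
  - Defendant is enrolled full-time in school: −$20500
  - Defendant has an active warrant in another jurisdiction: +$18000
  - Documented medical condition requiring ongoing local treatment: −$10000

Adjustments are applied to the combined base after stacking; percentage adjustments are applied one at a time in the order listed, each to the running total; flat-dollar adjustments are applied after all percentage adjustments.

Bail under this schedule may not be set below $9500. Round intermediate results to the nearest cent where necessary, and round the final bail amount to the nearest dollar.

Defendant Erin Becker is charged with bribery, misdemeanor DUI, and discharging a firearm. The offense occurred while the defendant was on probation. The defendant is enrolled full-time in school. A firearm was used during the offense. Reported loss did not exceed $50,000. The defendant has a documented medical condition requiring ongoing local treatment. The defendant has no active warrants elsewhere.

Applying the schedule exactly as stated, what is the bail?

Base amounts from the schedule: bribery $26700; misdemeanor DUI $4900; discharging a firearm $257000.
Stacking rule: highest base plus $3000 per additional charge. Highest is discharging a firearm at $257000; 2 additional charges → +$6000. Combined base = $263000.
Offense committed while on probation or parole (+100%): $263000 × 2 = $526000.
Firearm was used or possessed during the offense (+20%): $526000 × 1.2 = $631200.
Defendant is enrolled full-time in school (−$20500 flat): $631200 − $20500 = $610700.
Documented medical condition requiring ongoing local treatment (−$10000 flat): $610700 − $10000 = $600700.
$600700 is at or above the $9500 minimum.

$600700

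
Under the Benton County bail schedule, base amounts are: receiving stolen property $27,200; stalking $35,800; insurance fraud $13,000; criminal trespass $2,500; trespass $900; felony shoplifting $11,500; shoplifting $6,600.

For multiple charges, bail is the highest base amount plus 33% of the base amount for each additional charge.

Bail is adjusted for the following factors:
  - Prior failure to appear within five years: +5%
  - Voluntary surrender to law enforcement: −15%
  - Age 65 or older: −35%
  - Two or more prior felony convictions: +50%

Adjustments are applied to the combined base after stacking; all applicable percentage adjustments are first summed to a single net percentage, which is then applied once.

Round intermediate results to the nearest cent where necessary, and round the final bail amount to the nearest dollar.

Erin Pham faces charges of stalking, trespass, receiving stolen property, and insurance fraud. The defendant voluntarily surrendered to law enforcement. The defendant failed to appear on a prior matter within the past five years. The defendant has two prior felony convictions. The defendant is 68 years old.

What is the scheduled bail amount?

$51,831

Base amounts from the schedule: stalking $35,800; trespass $900; receiving stolen property $27,200; insurance fraud $13,000.
Stacking rule: highest base plus 33% of each additional charge. Highest is stalking at $35,800. Additional: $900 × 33% = $297; $27,200 × 33% = $8,976; $13,000 × 33% = $4,290. Combined base = $35,800 + $13,563 = $49,363.
Net percentage adjustment: +5% −15% −35% +50% = +5%. $49,363 × 1.05 = $51,831.15.
Rounded to the nearest dollar: $51,831.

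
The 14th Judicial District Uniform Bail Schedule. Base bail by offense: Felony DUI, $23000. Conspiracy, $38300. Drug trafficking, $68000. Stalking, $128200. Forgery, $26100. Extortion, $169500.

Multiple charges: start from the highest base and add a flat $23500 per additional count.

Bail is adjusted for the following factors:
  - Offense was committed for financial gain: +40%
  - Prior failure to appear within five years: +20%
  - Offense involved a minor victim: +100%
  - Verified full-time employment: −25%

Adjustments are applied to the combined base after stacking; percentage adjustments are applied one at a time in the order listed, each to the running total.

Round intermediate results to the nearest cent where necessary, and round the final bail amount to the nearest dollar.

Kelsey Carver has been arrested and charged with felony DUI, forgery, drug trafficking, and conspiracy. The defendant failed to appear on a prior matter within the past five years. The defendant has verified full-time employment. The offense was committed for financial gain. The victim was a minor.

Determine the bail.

Base amounts from the schedule: felony DUI $23000; forgery $26100; drug trafficking $68000; conspiracy $38300.
Stacking rule: highest base plus $23500 per additional charge. Highest is drug trafficking at $68000; 3 additional charges → +$70500. Combined base = $138500.
Offense was committed for financial gain (+40%): $138500 × 1.4 = $193900.
Prior failure to appear within five years (+20%): $193900 × 1.2 = $232680.
Offense involved a minor victim (+100%): $232680 × 2 = $465360.
Verified full-time employment (−25%): $465360 × 0.75 = $349020.

$349020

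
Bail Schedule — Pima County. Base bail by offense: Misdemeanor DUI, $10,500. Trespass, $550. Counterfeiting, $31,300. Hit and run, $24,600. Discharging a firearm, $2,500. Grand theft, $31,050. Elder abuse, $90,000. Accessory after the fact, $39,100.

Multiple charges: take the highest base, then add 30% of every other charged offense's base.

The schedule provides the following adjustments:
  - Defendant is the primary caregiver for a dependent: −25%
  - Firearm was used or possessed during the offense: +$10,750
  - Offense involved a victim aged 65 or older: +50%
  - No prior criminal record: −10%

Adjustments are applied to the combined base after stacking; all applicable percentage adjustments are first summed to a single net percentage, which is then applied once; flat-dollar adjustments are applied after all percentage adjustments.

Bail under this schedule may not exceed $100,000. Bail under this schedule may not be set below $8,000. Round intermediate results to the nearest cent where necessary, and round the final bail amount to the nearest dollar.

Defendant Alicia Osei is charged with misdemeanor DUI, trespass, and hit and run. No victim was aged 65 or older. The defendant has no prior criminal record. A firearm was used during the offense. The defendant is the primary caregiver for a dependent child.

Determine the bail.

Base amounts from the schedule: misdemeanor DUI $10,500; trespass $550; hit and run $24,600.
Stacking rule: highest base plus 30% of each additional charge. Highest is hit and run at $24,600. Additional: $10,500 × 30% = $3,150; $550 × 30% = $165. Combined base = $24,600 + $3,315 = $27,915.
Net percentage adjustment: −25% −10% = −35%. $27,915 × 0.65 = $18,144.75.
Firearm was used or possessed during the offense (+$10,750 flat): $18,144.75 + $10,750 = $28,894.75.
$28,894.75 is within the $100,000 maximum.
$28,894.75 is at or above the $8,000 minimum.
Rounded to the nearest dollar: $28,895.

$28,895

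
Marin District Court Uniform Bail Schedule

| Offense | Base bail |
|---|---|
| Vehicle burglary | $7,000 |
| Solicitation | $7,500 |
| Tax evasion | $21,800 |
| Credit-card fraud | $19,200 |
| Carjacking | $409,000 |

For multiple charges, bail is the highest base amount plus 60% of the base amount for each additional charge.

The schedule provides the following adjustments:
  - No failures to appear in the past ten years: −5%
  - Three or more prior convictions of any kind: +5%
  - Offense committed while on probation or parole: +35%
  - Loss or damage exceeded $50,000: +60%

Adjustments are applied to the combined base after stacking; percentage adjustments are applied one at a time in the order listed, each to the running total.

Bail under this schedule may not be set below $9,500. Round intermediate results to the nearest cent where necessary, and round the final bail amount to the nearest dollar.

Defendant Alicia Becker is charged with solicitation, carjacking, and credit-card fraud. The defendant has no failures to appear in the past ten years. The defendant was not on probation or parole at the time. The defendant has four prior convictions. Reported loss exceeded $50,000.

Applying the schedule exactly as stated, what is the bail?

Base amounts from the schedule: solicitation $7,500; carjacking $409,000; credit-card fraud $19,200.
Stacking rule: highest base plus 60% of each additional charge. Highest is carjacking at $409,000. Additional: $7,500 × 60% = $4,500; $19,200 × 60% = $11,520. Combined base = $409,000 + $16,020 = $425,020.
No failures to appear in the past ten years (−5%): $425,020 × 0.95 = $403,769.
Three or more prior convictions of any kind (+5%): $403,769 × 1.05 = $423,957.45.
Loss or damage exceeded $50,000 (+60%): $423,957.45 × 1.6 = $678,331.92.
$678,331.92 is at or above the $9,500 minimum.
Rounded to the nearest dollar: $678,332.

$678,332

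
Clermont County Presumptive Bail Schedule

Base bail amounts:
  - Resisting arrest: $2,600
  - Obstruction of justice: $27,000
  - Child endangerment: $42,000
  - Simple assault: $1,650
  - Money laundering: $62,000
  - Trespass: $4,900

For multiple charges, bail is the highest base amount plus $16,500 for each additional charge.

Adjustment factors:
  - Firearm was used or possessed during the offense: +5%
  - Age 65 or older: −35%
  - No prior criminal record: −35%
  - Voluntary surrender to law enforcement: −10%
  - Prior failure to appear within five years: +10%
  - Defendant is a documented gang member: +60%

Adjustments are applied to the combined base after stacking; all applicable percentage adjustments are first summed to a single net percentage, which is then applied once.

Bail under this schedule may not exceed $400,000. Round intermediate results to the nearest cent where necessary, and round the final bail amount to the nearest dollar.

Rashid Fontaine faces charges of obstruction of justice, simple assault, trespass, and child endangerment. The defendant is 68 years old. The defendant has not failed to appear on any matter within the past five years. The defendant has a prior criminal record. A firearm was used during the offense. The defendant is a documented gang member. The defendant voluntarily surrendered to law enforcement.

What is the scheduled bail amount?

$109,800

Base amounts from the schedule: obstruction of justice $27,000; simple assault $1,650; trespass $4,900; child endangerment $42,000.
Stacking rule: highest base plus $16,500 per additional charge. Highest is child endangerment at $42,000; 3 additional charges → +$49,500. Combined base = $91,500.
Net percentage adjustment: +5% −35% −10% +60% = +20%. $91,500 × 1.2 = $109,800.
$109,800 is within the $400,000 maximum.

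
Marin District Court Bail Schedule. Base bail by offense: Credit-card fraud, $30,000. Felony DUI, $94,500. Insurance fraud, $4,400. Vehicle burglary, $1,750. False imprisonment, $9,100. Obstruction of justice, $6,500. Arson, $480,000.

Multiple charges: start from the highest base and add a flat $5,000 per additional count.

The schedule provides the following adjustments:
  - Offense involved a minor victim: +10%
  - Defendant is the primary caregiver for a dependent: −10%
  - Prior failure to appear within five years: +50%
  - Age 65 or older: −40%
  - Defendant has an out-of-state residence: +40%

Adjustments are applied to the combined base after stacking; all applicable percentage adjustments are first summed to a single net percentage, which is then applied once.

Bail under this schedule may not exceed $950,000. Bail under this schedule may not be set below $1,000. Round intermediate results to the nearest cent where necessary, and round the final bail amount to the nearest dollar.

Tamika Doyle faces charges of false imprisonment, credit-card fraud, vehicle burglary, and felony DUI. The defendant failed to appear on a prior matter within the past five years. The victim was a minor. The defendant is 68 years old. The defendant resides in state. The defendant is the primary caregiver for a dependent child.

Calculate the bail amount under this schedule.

Base amounts from the schedule: false imprisonment $9,100; credit-card fraud $30,000; vehicle burglary $1,750; felony DUI $94,500.
Stacking rule: highest base plus $5,000 per additional charge. Highest is felony DUI at $94,500; 3 additional charges → +$15,000. Combined base = $109,500.
Net percentage adjustment: +10% −10% +50% −40% = +10%. $109,500 × 1.1 = $120,450.
$120,450 is within the $950,000 maximum.
$120,450 is at or above the $1,000 minimum.

$120,450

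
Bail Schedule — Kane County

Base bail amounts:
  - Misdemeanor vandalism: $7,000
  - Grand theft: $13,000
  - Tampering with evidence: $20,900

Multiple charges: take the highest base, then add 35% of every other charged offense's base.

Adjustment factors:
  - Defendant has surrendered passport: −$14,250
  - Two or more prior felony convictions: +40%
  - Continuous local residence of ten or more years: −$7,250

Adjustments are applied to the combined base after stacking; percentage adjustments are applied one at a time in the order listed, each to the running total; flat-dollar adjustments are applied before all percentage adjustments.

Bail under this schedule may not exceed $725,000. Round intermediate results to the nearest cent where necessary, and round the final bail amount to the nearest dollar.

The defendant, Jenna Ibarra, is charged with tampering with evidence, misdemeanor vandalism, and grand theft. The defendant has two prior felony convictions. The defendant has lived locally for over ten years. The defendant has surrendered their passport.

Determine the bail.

$8,960

Base amounts from the schedule: tampering with evidence $20,900; misdemeanor vandalism $7,000; grand theft $13,000.
Stacking rule: highest base plus 35% of each additional charge. Highest is tampering with evidence at $20,900. Additional: $7,000 × 35% = $2,450; $13,000 × 35% = $4,550. Combined base = $20,900 + $7,000 = $27,900.
Defendant has surrendered passport (−$14,250 flat): $27,900 − $14,250 = $13,650.
Continuous local residence of ten or more years (−$7,250 flat): $13,650 − $7,250 = $6,400.
Two or more prior felony convictions (+40%): $6,400 × 1.4 = $8,960.
$8,960 is within the $725,000 maximum.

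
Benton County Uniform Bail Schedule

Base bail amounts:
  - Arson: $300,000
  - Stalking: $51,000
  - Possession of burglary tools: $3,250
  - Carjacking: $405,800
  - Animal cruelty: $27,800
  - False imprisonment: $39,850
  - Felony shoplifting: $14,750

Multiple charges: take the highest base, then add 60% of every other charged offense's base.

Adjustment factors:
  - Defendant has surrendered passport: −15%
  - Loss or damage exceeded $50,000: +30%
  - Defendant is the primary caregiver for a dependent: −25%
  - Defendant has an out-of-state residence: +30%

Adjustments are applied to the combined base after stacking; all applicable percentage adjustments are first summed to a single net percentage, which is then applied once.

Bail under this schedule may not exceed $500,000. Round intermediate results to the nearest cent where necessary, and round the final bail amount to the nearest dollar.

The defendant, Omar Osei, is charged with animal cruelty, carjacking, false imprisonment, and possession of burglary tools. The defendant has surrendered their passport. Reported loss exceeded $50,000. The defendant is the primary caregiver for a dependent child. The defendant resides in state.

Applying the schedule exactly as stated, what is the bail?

Base amounts from the schedule: animal cruelty $27,800; carjacking $405,800; false imprisonment $39,850; possession of burglary tools $3,250.
Stacking rule: highest base plus 60% of each additional charge. Highest is carjacking at $405,800. Additional: $27,800 × 60% = $16,680; $39,850 × 60% = $23,910; $3,250 × 60% = $1,950. Combined base = $405,800 + $42,540 = $448,340.
Net percentage adjustment: −15% +30% −25% = −10%. $448,340 × 0.9 = $403,506.
$403,506 is within the $500,000 maximum.

$403,506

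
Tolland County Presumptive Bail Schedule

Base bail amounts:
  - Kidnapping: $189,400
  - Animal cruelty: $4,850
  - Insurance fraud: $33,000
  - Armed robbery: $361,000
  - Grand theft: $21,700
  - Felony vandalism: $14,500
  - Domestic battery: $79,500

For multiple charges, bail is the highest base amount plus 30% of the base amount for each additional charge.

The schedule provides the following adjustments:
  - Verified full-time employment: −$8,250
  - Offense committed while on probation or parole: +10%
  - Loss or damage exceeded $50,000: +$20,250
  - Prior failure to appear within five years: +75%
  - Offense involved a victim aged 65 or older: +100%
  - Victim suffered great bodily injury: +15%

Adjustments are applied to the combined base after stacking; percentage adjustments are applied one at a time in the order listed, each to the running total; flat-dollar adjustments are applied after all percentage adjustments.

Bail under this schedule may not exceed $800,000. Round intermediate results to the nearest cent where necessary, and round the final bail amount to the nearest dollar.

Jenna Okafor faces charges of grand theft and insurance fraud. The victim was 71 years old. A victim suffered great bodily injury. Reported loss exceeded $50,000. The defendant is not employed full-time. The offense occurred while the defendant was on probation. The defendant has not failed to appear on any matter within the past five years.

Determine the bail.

Base amounts from the schedule: grand theft $21,700; insurance fraud $33,000.
Stacking rule: highest base plus 30% of each additional charge. Highest is insurance fraud at $33,000. Additional: $21,700 × 30% = $6,510. Combined base = $33,000 + $6,510 = $39,510.
Offense committed while on probation or parole (+10%): $39,510 × 1.1 = $43,461.
Offense involved a victim aged 65 or older (+100%): $43,461 × 2 = $86,922.
Victim suffered great bodily injury (+15%): $86,922 × 1.15 = $99,960.30.
Loss or damage exceeded $50,000 (+$20,250 flat): $99,960.30 + $20,250 = $120,210.30.
$120,210.30 is within the $800,000 maximum.
Rounded to the nearest dollar: $120,210.

$120,210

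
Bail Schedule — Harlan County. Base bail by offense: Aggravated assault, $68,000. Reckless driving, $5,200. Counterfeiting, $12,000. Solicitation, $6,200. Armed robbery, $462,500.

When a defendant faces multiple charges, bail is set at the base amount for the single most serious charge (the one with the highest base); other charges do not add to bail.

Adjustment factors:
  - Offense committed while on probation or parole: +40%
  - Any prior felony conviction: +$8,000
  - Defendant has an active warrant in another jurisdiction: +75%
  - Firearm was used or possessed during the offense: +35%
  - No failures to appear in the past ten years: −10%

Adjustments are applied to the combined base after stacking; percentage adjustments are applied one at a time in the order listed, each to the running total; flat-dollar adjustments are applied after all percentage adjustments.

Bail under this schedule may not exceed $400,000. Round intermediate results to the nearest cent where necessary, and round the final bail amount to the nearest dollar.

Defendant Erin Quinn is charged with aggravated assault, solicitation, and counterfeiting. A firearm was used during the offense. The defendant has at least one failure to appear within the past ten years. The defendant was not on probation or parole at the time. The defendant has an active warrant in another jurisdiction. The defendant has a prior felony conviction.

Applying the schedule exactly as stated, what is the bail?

Base amounts from the schedule: aggravated assault $68,000; solicitation $6,200; counterfeiting $12,000.
Stacking rule: use the highest base only. Highest is aggravated assault at $68,000. Combined base = $68,000.
Defendant has an active warrant in another jurisdiction (+75%): $68,000 × 1.75 = $119,000.
Firearm was used or possessed during the offense (+35%): $119,000 × 1.35 = $160,650.
Any prior felony conviction (+$8,000 flat): $160,650 + $8,000 = $168,650.
$168,650 is within the $400,000 maximum.

$168,650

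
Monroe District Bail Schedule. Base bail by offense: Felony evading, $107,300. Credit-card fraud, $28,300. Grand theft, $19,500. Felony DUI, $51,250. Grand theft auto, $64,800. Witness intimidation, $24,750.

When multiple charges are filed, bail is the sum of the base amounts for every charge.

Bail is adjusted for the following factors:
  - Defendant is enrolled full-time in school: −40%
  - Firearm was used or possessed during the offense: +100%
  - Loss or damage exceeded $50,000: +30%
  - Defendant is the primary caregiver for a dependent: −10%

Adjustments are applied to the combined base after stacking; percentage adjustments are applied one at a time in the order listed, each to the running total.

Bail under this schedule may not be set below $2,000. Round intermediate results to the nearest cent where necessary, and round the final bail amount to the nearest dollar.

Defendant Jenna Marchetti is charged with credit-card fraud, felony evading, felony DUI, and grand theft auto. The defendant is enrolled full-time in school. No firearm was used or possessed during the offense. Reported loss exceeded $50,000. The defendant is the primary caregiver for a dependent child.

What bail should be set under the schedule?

$176,658

Base amounts from the schedule: credit-card fraud $28,300; felony evading $107,300; felony DUI $51,250; grand theft auto $64,800.
Stacking rule: sum of all bases. $28,300 + $107,300 + $51,250 + $64,800 = $251,650.
Defendant is enrolled full-time in school (−40%): $251,650 × 0.6 = $150,990.
Loss or damage exceeded $50,000 (+30%): $150,990 × 1.3 = $196,287.
Defendant is the primary caregiver for a dependent (−10%): $196,287 × 0.9 = $176,658.30.
$176,658.30 is at or above the $2,000 minimum.
Rounded to the nearest dollar: $176,658.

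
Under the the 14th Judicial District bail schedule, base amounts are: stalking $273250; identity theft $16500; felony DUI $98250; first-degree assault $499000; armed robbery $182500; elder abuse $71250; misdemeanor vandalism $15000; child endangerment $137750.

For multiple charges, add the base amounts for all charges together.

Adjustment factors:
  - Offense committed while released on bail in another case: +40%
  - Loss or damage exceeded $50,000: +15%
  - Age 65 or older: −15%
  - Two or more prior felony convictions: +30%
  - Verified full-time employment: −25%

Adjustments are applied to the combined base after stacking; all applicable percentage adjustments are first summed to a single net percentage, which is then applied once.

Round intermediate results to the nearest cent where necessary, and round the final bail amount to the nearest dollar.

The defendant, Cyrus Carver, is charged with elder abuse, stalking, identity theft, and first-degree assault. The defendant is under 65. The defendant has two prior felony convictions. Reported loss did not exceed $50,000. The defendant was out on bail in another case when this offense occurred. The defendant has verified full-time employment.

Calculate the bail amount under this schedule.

Base amounts from the schedule: elder abuse $71250; stalking $273250; identity theft $16500; first-degree assault $499000.
Stacking rule: sum of all bases. $71250 + $273250 + $16500 + $499000 = $860000.
Net percentage adjustment: +40% +30% −25% = +45%. $860000 × 1.45 = $1247000.

$1247000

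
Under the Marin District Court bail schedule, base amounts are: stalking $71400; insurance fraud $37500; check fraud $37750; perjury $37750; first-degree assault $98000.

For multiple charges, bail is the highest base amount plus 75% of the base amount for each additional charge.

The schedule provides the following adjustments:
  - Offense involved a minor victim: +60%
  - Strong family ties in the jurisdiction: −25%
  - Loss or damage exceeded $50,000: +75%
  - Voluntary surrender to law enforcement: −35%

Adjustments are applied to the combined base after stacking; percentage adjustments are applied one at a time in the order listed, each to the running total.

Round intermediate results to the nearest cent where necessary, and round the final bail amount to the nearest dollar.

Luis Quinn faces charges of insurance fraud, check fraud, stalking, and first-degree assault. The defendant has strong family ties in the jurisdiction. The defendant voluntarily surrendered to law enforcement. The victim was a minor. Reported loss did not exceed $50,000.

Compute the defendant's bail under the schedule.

Base amounts from the schedule: insurance fraud $37500; check fraud $37750; stalking $71400; first-degree assault $98000.
Stacking rule: highest base plus 75% of each additional charge. Highest is first-degree assault at $98000. Additional: $37500 × 75% = $28125; $37750 × 75% = $28312.50; $71400 × 75% = $53550. Combined base = $98000 + $109987.50 = $207987.50.
Offense involved a minor victim (+60%): $207987.50 × 1.6 = $332780.
Strong family ties in the jurisdiction (−25%): $332780 × 0.75 = $249585.
Voluntary surrender to law enforcement (−35%): $249585 × 0.65 = $162230.25.
Rounded to the nearest dollar: $162230.

$162230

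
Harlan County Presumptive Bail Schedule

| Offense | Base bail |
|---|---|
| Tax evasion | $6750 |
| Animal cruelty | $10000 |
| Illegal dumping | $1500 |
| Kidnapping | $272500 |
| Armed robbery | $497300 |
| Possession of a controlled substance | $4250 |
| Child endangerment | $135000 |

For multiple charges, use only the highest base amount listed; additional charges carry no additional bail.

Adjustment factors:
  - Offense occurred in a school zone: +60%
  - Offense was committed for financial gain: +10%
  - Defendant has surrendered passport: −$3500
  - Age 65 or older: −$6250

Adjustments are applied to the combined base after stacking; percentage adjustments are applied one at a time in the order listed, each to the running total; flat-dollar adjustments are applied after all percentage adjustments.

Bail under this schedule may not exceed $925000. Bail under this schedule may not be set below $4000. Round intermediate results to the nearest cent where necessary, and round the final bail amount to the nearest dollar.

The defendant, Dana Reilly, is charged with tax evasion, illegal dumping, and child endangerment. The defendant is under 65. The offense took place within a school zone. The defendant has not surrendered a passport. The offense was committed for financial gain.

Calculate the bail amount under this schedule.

$237600

Base amounts from the schedule: tax evasion $6750; illegal dumping $1500; child endangerment $135000.
Stacking rule: use the highest base only. Highest is child endangerment at $135000. Combined base = $135000.
Offense occurred in a school zone (+60%): $135000 × 1.6 = $216000.
Offense was committed for financial gain (+10%): $216000 × 1.1 = $237600.
$237600 is within the $925000 maximum.
$237600 is at or above the $4000 minimum.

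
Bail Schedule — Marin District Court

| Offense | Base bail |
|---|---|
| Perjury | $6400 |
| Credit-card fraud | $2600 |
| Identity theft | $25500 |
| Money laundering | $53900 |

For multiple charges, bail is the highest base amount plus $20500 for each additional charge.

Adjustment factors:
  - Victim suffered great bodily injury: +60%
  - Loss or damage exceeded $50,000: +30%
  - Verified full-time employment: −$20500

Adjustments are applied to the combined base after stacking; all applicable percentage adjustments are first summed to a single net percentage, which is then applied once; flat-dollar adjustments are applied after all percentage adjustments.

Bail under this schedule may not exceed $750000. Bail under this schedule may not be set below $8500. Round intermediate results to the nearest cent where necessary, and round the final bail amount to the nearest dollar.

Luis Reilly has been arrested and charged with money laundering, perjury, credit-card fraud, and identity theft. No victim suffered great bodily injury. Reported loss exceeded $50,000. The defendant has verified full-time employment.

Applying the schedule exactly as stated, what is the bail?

$129520

Base amounts from the schedule: money laundering $53900; perjury $6400; credit-card fraud $2600; identity theft $25500.
Stacking rule: highest base plus $20500 per additional charge. Highest is money laundering at $53900; 3 additional charges → +$61500. Combined base = $115400.
Loss or damage exceeded $50,000 (+30%): $115400 × 1.3 = $150020.
Verified full-time employment (−$20500 flat): $150020 − $20500 = $129520.
$129520 is within the $750000 maximum.
$129520 is at or above the $8500 minimum.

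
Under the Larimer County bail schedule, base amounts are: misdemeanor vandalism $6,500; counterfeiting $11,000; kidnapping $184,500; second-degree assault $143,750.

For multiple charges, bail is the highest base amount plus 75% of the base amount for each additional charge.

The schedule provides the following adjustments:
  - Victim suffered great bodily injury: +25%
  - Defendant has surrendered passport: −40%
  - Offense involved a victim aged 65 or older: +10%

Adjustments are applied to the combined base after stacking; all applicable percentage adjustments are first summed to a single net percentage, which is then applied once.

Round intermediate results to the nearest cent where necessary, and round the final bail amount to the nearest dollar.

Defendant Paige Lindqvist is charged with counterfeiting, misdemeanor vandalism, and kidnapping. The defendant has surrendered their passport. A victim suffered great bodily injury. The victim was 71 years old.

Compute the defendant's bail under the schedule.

Base amounts from the schedule: counterfeiting $11,000; misdemeanor vandalism $6,500; kidnapping $184,500.
Stacking rule: highest base plus 75% of each additional charge. Highest is kidnapping at $184,500. Additional: $11,000 × 75% = $8,250; $6,500 × 75% = $4,875. Combined base = $184,500 + $13,125 = $197,625.
Net percentage adjustment: +25% −40% +10% = −5%. $197,625 × 0.95 = $187,743.75.
Rounded to the nearest dollar: $187,744.

$187,744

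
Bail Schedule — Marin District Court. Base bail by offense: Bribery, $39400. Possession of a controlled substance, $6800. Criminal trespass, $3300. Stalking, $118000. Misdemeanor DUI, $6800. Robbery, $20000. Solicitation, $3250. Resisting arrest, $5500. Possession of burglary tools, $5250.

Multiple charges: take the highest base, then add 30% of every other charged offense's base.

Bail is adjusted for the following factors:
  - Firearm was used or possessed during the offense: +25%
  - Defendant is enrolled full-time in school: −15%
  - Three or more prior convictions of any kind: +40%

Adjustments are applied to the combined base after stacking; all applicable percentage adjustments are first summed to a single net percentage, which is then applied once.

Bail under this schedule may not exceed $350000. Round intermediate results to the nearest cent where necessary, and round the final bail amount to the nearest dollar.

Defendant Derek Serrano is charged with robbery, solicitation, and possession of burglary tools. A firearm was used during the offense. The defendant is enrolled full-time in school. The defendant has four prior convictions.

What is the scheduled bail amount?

$33825

Base amounts from the schedule: robbery $20000; solicitation $3250; possession of burglary tools $5250.
Stacking rule: highest base plus 30% of each additional charge. Highest is robbery at $20000. Additional: $3250 × 30% = $975; $5250 × 30% = $1575. Combined base = $20000 + $2550 = $22550.
Net percentage adjustment: +25% −15% +40% = +50%. $22550 × 1.5 = $33825.
$33825 is within the $350000 maximum.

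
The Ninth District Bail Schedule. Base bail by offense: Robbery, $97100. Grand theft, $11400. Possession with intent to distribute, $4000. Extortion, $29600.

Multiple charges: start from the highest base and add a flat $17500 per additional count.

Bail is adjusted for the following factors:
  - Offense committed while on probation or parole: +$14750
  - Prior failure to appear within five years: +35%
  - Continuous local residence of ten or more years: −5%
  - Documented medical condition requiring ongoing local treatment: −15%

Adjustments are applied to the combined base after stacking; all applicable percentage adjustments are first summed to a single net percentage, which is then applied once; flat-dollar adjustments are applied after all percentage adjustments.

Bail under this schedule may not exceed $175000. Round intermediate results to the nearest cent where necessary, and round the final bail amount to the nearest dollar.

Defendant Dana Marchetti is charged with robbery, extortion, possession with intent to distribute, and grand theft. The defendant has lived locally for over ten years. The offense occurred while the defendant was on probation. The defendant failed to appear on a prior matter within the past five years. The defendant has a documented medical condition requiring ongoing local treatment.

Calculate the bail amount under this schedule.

$175000

Base amounts from the schedule: robbery $97100; extortion $29600; possession with intent to distribute $4000; grand theft $11400.
Stacking rule: highest base plus $17500 per additional charge. Highest is robbery at $97100; 3 additional charges → +$52500. Combined base = $149600.
Net percentage adjustment: +35% −5% −15% = +15%. $149600 × 1.15 = $172040.
Offense committed while on probation or parole (+$14750 flat): $172040 + $14750 = $186790.
Result $186790 exceeds the maximum of $175000; bail is capped at $175000.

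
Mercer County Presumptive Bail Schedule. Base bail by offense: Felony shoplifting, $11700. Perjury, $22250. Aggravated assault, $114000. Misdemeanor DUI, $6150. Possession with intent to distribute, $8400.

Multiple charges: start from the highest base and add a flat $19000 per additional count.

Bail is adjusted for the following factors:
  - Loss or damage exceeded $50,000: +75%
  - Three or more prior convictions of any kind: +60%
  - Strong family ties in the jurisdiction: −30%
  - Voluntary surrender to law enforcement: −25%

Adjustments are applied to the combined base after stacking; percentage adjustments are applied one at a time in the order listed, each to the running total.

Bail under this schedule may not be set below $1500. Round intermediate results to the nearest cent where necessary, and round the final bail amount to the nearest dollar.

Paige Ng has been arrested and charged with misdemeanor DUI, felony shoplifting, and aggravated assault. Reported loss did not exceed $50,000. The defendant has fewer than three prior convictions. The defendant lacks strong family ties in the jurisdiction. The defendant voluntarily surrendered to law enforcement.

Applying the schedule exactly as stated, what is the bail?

Base amounts from the schedule: misdemeanor DUI $6150; felony shoplifting $11700; aggravated assault $114000.
Stacking rule: highest base plus $19000 per additional charge. Highest is aggravated assault at $114000; 2 additional charges → +$38000. Combined base = $152000.
Voluntary surrender to law enforcement (−25%): $152000 × 0.75 = $114000.
$114000 is at or above the $1500 minimum.

$114000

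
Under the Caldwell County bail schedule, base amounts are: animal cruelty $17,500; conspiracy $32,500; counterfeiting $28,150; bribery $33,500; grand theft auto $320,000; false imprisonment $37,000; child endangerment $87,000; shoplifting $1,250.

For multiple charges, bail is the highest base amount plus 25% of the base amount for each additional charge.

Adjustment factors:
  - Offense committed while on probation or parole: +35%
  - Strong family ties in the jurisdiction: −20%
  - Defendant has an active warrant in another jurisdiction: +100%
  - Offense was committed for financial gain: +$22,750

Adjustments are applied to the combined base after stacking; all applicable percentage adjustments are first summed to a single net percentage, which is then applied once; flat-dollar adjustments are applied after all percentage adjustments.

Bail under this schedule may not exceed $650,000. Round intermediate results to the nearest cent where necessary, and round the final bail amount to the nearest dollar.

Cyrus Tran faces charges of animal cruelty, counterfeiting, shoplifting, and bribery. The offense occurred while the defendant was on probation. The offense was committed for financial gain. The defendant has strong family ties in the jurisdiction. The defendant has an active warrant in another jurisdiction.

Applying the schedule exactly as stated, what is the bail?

$119,984

Base amounts from the schedule: animal cruelty $17,500; counterfeiting $28,150; shoplifting $1,250; bribery $33,500.
Stacking rule: highest base plus 25% of each additional charge. Highest is bribery at $33,500. Additional: $17,500 × 25% = $4,375; $28,150 × 25% = $7,037.50; $1,250 × 25% = $312.50. Combined base = $33,500 + $11,725 = $45,225.
Net percentage adjustment: +35% −20% +100% = +115%. $45,225 × 2.15 = $97,233.75.
Offense was committed for financial gain (+$22,750 flat): $97,233.75 + $22,750 = $119,983.75.
$119,983.75 is within the $650,000 maximum.
Rounded to the nearest dollar: $119,984.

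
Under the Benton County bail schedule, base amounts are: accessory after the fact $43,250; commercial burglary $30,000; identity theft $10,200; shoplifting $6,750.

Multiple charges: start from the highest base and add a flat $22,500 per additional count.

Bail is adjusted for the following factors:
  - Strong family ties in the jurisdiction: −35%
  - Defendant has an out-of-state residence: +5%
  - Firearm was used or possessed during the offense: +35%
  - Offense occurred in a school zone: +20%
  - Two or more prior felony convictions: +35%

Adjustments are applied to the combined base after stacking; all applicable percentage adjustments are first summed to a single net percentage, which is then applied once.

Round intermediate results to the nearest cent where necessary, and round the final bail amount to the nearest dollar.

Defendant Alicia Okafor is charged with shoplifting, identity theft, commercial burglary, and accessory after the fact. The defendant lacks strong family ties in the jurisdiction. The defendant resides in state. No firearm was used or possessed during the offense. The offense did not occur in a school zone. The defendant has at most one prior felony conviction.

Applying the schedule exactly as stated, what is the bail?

Base amounts from the schedule: shoplifting $6,750; identity theft $10,200; commercial burglary $30,000; accessory after the fact $43,250.
Stacking rule: highest base plus $22,500 per additional charge. Highest is accessory after the fact at $43,250; 3 additional charges → +$67,500. Combined base = $110,750.
No adjustment factors apply to this defendant.

$110,750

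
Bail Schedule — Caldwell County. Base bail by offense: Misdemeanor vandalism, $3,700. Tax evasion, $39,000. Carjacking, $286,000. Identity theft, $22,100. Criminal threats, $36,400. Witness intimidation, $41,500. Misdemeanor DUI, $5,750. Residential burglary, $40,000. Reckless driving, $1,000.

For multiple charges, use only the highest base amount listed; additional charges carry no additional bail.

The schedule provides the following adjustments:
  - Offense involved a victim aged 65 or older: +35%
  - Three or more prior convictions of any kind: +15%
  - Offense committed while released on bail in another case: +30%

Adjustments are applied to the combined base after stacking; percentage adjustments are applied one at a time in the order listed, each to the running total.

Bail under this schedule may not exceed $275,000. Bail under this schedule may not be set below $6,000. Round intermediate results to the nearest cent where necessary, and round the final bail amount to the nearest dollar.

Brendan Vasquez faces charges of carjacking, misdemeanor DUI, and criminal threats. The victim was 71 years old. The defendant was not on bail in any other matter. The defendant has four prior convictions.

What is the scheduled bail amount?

$275,000

Base amounts from the schedule: carjacking $286,000; misdemeanor DUI $5,750; criminal threats $36,400.
Stacking rule: use the highest base only. Highest is carjacking at $286,000. Combined base = $286,000.
Offense involved a victim aged 65 or older (+35%): $286,000 × 1.35 = $386,100.
Three or more prior convictions of any kind (+15%): $386,100 × 1.15 = $444,015.
Result $444,015 exceeds the maximum of $275,000; bail is capped at $275,000.
$275,000 is at or above the $6,000 minimum.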